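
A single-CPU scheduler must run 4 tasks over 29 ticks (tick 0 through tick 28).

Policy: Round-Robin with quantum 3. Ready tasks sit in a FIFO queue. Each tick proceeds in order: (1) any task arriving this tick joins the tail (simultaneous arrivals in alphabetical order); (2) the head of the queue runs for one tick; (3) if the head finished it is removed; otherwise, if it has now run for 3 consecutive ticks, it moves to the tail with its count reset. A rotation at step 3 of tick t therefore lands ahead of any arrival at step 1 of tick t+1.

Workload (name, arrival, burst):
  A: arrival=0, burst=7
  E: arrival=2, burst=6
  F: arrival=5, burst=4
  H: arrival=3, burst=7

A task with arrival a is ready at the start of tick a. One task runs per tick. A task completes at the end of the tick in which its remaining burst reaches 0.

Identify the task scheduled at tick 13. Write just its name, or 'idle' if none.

running at tick 13 = F

t=0: queue=[A] q_used=0 → run A
t=1: queue=[A] q_used=1 → run A
t=2: queue=[A,E] q_used=2 → run A
t=3: queue=[E,A,H] q_used=0 → run E
t=4: queue=[E,A,H] q_used=1 → run E
t=5: queue=[E,A,H,F] q_used=2 → run E
t=6: queue=[A,H,F,E] q_used=0 → run A
t=7: queue=[A,H,F,E] q_used=1 → run A
t=8: queue=[A,H,F,E] q_used=2 → run A
t=9: queue=[H,F,E,A] q_used=0 → run H
t=10: queue=[H,F,E,A] q_used=1 → run H
t=11: queue=[H,F,E,A] q_used=2 → run H
t=12: queue=[F,E,A,H] q_used=0 → run F
t=13: queue=[F,E,A,H] q_used=1 → run F
t=14: queue=[F,E,A,H] q_used=2 → run F
t=15: queue=[E,A,H,F] q_used=0 → run E
t=16: queue=[E,A,H,F] q_used=1 → run E
t=17: queue=[E,A,H,F] q_used=2 → run E
t=18: queue=[A,H,F] q_used=0 → run A
t=19: queue=[H,F] q_used=0 → run H
t=20: queue=[H,F] q_used=1 → run H
t=21: queue=[H,F] q_used=2 → run H
t=22: queue=[F,H] q_used=0 → run F
t=23: queue=[H] q_used=0 → run H
t=24: (idle)
t=25: (idle)
t=26: (idle)
t=27: (idle)
t=28: (idle)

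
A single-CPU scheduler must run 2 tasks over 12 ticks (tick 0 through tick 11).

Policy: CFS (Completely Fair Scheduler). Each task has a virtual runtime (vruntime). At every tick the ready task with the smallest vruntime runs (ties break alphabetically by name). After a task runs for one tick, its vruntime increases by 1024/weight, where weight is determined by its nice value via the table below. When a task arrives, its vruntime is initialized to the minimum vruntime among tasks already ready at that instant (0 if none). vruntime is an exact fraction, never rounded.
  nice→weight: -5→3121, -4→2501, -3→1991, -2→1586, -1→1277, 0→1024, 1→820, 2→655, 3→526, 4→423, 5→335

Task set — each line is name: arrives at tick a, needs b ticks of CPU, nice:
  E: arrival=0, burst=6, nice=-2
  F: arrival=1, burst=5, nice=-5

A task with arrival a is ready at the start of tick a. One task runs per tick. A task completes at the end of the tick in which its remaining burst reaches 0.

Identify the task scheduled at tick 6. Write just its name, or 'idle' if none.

running at tick 6 = F

t=0: vr[E=0] → run E
t=1: vr[E=512/793 F=512/793] → run E
t=2: vr[E=1024/793 F=512/793] → run F
t=3: vr[E=1024/793 F=2409984/2474953] → run F
t=4: vr[E=1024/793 F=3222016/2474953] → run E
t=5: vr[E=1536/793 F=3222016/2474953] → run F
t=6: vr[E=1536/793 F=4034048/2474953] → run F
t=7: vr[E=1536/793 F=4846080/2474953] → run E
t=8: vr[E=2048/793 F=4846080/2474953] → run F
t=9: vr[E=2048/793] → run E
t=10: vr[E=2560/793] → run E
t=11: (idle)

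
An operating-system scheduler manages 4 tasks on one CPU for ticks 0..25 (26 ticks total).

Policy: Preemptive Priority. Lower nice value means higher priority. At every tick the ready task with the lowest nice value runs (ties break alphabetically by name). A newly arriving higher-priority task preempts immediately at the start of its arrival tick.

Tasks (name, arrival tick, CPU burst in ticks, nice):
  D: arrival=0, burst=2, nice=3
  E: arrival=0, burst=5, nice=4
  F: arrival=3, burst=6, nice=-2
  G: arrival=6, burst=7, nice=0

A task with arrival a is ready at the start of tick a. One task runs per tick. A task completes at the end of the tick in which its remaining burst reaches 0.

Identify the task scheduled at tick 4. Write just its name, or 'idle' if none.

running at tick 4 = F

t=0: ready={D,E} → run D
t=1: ready={D,E} → run D
t=2: ready={E} → run E
t=3: ready={E,F} → run F
t=4: ready={E,F} → run F
t=5: ready={E,F} → run F
t=6: ready={E,F,G} → run F
t=7: ready={E,F,G} → run F
t=8: ready={E,F,G} → run F
t=9: ready={E,G} → run G
t=10: ready={E,G} → run G
t=11: ready={E,G} → run G
t=12: ready={E,G} → run G
t=13: ready={E,G} → run G
t=14: ready={E,G} → run G
t=15: ready={E,G} → run G
t=16: ready={E} → run E
t=17: ready={E} → run E
t=18: ready={E} → run E
t=19: ready={E} → run E
t=20: (idle)
t=21: (idle)
t=22: (idle)
t=23: (idle)
t=24: (idle)
t=25: (idle)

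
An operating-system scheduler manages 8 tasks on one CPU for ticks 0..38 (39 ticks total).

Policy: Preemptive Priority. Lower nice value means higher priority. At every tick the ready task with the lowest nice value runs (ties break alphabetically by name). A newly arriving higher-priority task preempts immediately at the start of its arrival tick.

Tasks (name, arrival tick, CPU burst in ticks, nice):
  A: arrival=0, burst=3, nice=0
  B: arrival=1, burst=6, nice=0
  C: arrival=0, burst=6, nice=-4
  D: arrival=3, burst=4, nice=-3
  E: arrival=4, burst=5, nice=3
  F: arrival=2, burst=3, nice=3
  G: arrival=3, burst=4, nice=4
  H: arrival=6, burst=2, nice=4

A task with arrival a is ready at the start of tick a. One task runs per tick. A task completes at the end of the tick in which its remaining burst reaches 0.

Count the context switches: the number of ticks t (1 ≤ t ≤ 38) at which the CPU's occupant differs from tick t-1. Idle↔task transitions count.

t=0: ready={A,C} → run C
t=1: ready={A,B,C} → run C
t=2: ready={A,B,C,F} → run C
t=3: ready={A,B,C,D,F,G} → run C
t=4: ready={A,B,C,D,E,F,G} → run C
t=5: ready={A,B,C,D,E,F,G} → run C
t=6: ready={A,B,D,E,F,G,H} → run D
t=7: ready={A,B,D,E,F,G,H} → run D
t=8: ready={A,B,D,E,F,G,H} → run D
t=9: ready={A,B,D,E,F,G,H} → run D
t=10: ready={A,B,E,F,G,H} → run A
t=11: ready={A,B,E,F,G,H} → run A
t=12: ready={A,B,E,F,G,H} → run A
t=13: ready={B,E,F,G,H} → run B
t=14: ready={B,E,F,G,H} → run B
t=15: ready={B,E,F,G,H} → run B
t=16: ready={B,E,F,G,H} → run B
t=17: ready={B,E,F,G,H} → run B
t=18: ready={B,E,F,G,H} → run B
t=19: ready={E,F,G,H} → run E
t=20: ready={E,F,G,H} → run E
t=21: ready={E,F,G,H} → run E
t=22: ready={E,F,G,H} → run E
t=23: ready={E,F,G,H} → run E
t=24: ready={F,G,H} → run F
t=25: ready={F,G,H} → run F
t=26: ready={F,G,H} → run F
t=27: ready={G,H} → run G
t=28: ready={G,H} → run G
t=29: ready={G,H} → run G
t=30: ready={G,H} → run G
t=31: ready={H} → run H
t=32: ready={H} → run H
t=33: (idle)
t=34: (idle)
t=35: (idle)
t=36: (idle)
t=37: (idle)
t=38: (idle)

context switches = 8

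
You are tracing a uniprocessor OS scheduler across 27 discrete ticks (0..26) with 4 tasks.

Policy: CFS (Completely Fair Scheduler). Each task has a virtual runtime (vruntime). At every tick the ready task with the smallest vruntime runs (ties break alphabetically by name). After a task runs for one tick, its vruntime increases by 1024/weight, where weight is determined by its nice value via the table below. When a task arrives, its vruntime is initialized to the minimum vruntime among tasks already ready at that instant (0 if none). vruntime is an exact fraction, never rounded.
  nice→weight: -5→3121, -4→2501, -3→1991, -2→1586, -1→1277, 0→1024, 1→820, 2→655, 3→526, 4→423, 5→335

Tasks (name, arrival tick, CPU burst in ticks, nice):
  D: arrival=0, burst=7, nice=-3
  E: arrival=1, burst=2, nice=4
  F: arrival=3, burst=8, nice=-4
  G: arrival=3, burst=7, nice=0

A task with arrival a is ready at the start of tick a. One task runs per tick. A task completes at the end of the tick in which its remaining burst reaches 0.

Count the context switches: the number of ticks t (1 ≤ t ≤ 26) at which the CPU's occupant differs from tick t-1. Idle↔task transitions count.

t=0: vr[D=0] → run D
t=1: vr[D=1024/1991 E=1024/1991] → run D
t=2: vr[D=2048/1991 E=1024/1991] → run E
t=3: vr[D=2048/1991 E=2471936/842193 F=2048/1991 G=2048/1991] → run D
t=4: vr[D=3072/1991 E=2471936/842193 F=2048/1991 G=2048/1991] → run F
t=5: vr[D=3072/1991 E=2471936/842193 F=7160832/4979491 G=2048/1991] → run G
t=6: vr[D=3072/1991 E=2471936/842193 F=7160832/4979491 G=4039/1991] → run F
t=7: vr[D=3072/1991 E=2471936/842193 F=9199616/4979491 G=4039/1991] → run D
t=8: vr[D=4096/1991 E=2471936/842193 F=9199616/4979491 G=4039/1991] → run F
t=9: vr[D=4096/1991 E=2471936/842193 F=11238400/4979491 G=4039/1991] → run G
t=10: vr[D=4096/1991 E=2471936/842193 F=11238400/4979491 G=6030/1991] → run D
t=11: vr[D=5120/1991 E=2471936/842193 F=11238400/4979491 G=6030/1991] → run F
t=12: vr[D=5120/1991 E=2471936/842193 F=13277184/4979491 G=6030/1991] → run D
t=13: vr[D=6144/1991 E=2471936/842193 F=13277184/4979491 G=6030/1991] → run F
t=14: vr[D=6144/1991 E=2471936/842193 F=15315968/4979491 G=6030/1991] → run E
t=15: vr[D=6144/1991 F=15315968/4979491 G=6030/1991] → run G
t=16: vr[D=6144/1991 F=15315968/4979491 G=8021/1991] → run F
t=17: vr[D=6144/1991 F=17354752/4979491 G=8021/1991] → run D
t=18: vr[F=17354752/4979491 G=8021/1991] → run F
t=19: vr[F=19393536/4979491 G=8021/1991] → run F
t=20: vr[G=8021/1991] → run G
t=21: vr[G=10012/1991] → run G
t=22: vr[G=12003/1991] → run G
t=23: vr[G=13994/1991] → run G
t=24: (idle)
t=25: (idle)
t=26: (idle)

context switches = 19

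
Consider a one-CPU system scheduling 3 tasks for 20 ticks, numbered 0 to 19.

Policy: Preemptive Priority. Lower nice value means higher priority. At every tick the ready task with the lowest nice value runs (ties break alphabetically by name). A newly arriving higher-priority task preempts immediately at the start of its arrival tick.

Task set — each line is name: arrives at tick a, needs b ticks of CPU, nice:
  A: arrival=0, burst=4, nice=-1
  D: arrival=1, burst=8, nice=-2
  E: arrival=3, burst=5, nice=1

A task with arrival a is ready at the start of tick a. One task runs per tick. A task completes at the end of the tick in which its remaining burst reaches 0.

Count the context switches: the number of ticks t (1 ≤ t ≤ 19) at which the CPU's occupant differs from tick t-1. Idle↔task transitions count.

context switches = 4

t=0: ready={A} → run A
t=1: ready={A,D} → run D
t=2: ready={A,D} → run D
t=3: ready={A,D,E} → run D
t=4: ready={A,D,E} → run D
t=5: ready={A,D,E} → run D
t=6: ready={A,D,E} → run D
t=7: ready={A,D,E} → run D
t=8: ready={A,D,E} → run D
t=9: ready={A,E} → run A
t=10: ready={A,E} → run A
t=11: ready={A,E} → run A
t=12: ready={E} → run E
t=13: ready={E} → run E
t=14: ready={E} → run E
t=15: ready={E} → run E
t=16: ready={E} → run E
t=17: (idle)
t=18: (idle)
t=19: (idle)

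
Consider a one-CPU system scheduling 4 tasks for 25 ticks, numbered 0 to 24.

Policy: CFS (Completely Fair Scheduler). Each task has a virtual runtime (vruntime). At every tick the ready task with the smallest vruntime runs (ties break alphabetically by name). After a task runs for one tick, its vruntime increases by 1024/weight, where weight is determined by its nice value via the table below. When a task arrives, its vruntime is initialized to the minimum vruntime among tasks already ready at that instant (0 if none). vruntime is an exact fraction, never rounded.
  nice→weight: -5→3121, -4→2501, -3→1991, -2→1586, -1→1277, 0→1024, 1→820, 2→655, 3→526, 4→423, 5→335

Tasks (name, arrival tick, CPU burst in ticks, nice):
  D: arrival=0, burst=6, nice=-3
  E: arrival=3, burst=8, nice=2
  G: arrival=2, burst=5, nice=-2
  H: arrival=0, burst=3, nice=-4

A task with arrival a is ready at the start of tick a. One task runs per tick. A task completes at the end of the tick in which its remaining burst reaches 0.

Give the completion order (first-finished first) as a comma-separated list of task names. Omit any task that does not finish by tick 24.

completion order = H, D, G, E

t=0: vr[D=0 H=0] → run D
t=1: vr[D=1024/1991 H=0] → run H
t=2: vr[D=1024/1991 G=1024/2501 H=1024/2501] → run G
t=3: vr[D=1024/1991 E=1024/2501 G=34304/32513 H=1024/2501] → run E
t=4: vr[D=1024/1991 E=3231744/1638155 G=34304/32513 H=1024/2501] → run H
t=5: vr[D=1024/1991 E=3231744/1638155 G=34304/32513 H=2048/2501] → run D
t=6: vr[D=2048/1991 E=3231744/1638155 G=34304/32513 H=2048/2501] → run H
t=7: vr[D=2048/1991 E=3231744/1638155 G=34304/32513] → run D
t=8: vr[D=3072/1991 E=3231744/1638155 G=34304/32513] → run G
t=9: vr[D=3072/1991 E=3231744/1638155 G=55296/32513] → run D
t=10: vr[D=4096/1991 E=3231744/1638155 G=55296/32513] → run G
t=11: vr[D=4096/1991 E=3231744/1638155 G=76288/32513] → run E
t=12: vr[D=4096/1991 E=5792768/1638155 G=76288/32513] → run D
t=13: vr[D=5120/1991 E=5792768/1638155 G=76288/32513] → run G
t=14: vr[D=5120/1991 E=5792768/1638155 G=97280/32513] → run D
t=15: vr[E=5792768/1638155 G=97280/32513] → run G
t=16: vr[E=5792768/1638155] → run E
t=17: vr[E=8353792/1638155] → run E
t=18: vr[E=10914816/1638155] → run E
t=19: vr[E=2695168/327631] → run E
t=20: vr[E=16036864/1638155] → run E
t=21: vr[E=18597888/1638155] → run E
t=22: (idle)
t=23: (idle)
t=24: (idle)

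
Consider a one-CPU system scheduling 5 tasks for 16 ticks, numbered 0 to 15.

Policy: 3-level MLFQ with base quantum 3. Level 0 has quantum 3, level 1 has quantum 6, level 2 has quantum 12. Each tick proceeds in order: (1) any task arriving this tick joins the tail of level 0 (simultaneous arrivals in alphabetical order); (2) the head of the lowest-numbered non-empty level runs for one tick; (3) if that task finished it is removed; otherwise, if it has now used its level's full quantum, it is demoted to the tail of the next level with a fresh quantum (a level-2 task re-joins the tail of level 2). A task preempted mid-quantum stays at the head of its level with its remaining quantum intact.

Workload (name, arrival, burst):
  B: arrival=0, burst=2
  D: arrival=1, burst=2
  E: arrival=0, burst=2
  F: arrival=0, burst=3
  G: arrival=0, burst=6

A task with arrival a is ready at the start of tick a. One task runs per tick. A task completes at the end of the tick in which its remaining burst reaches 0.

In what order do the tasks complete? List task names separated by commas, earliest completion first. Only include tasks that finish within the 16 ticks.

completion order = B, E, F, D, G

t=0: L0/L1/L2 = BEFG/-/- → run B
t=1: L0/L1/L2 = BEFGD/-/- → run B
t=2: L0/L1/L2 = EFGD/-/- → run E
t=3: L0/L1/L2 = EFGD/-/- → run E
t=4: L0/L1/L2 = FGD/-/- → run F
t=5: L0/L1/L2 = FGD/-/- → run F
t=6: L0/L1/L2 = FGD/-/- → run F
t=7: L0/L1/L2 = GD/-/- → run G
t=8: L0/L1/L2 = GD/-/- → run G
t=9: L0/L1/L2 = GD/-/- → run G
t=10: L0/L1/L2 = D/G/- → run D
t=11: L0/L1/L2 = D/G/- → run D
t=12: L0/L1/L2 = -/G/- → run G
t=13: L0/L1/L2 = -/G/- → run G
t=14: L0/L1/L2 = -/G/- → run G
t=15: (idle)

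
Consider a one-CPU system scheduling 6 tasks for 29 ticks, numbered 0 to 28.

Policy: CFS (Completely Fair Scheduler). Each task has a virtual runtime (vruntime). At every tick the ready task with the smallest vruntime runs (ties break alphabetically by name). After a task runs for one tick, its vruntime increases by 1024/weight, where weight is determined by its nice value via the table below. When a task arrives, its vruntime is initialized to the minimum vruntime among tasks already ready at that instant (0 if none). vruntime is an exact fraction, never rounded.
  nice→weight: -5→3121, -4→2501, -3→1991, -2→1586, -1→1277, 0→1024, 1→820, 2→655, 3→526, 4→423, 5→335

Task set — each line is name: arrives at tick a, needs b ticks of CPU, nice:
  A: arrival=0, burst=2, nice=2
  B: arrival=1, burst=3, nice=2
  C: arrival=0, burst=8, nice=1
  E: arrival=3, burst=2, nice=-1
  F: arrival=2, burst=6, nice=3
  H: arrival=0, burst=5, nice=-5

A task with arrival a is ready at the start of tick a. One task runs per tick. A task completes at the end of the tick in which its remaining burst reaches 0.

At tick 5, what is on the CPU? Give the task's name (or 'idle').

t=0: vr[A=0 C=0 H=0] → run A
t=1: vr[A=1024/655 B=0 C=0 H=0] → run B
t=2: vr[A=1024/655 B=1024/655 C=0 F=0 H=0] → run C
t=3: vr[A=1024/655 B=1024/655 C=256/205 E=0 F=0 H=0] → run E
t=4: vr[A=1024/655 B=1024/655 C=256/205 E=1024/1277 F=0 H=0] → run F
t=5: vr[A=1024/655 B=1024/655 C=256/205 E=1024/1277 F=512/263 H=0] → run H
t=6: vr[A=1024/655 B=1024/655 C=256/205 E=1024/1277 F=512/263 H=1024/3121] → run H
t=7: vr[A=1024/655 B=1024/655 C=256/205 E=1024/1277 F=512/263 H=2048/3121] → run H
t=8: vr[A=1024/655 B=1024/655 C=256/205 E=1024/1277 F=512/263 H=3072/3121] → run E
t=9: vr[A=1024/655 B=1024/655 C=256/205 F=512/263 H=3072/3121] → run H
t=10: vr[A=1024/655 B=1024/655 C=256/205 F=512/263 H=4096/3121] → run C
t=11: vr[A=1024/655 B=1024/655 C=512/205 F=512/263 H=4096/3121] → run H
t=12: vr[A=1024/655 B=1024/655 C=512/205 F=512/263] → run A
t=13: vr[B=1024/655 C=512/205 F=512/263] → run B
t=14: vr[B=2048/655 C=512/205 F=512/263] → run F
t=15: vr[B=2048/655 C=512/205 F=1024/263] → run C
t=16: vr[B=2048/655 C=768/205 F=1024/263] → run B
t=17: vr[C=768/205 F=1024/263] → run C
t=18: vr[C=1024/205 F=1024/263] → run F
t=19: vr[C=1024/205 F=1536/263] → run C
t=20: vr[C=256/41 F=1536/263] → run F
t=21: vr[C=256/41 F=2048/263] → run C
t=22: vr[C=1536/205 F=2048/263] → run C
t=23: vr[C=1792/205 F=2048/263] → run F
t=24: vr[C=1792/205 F=2560/263] → run C
t=25: vr[F=2560/263] → run F
t=26: (idle)
t=27: (idle)
t=28: (idle)

running at tick 5 = H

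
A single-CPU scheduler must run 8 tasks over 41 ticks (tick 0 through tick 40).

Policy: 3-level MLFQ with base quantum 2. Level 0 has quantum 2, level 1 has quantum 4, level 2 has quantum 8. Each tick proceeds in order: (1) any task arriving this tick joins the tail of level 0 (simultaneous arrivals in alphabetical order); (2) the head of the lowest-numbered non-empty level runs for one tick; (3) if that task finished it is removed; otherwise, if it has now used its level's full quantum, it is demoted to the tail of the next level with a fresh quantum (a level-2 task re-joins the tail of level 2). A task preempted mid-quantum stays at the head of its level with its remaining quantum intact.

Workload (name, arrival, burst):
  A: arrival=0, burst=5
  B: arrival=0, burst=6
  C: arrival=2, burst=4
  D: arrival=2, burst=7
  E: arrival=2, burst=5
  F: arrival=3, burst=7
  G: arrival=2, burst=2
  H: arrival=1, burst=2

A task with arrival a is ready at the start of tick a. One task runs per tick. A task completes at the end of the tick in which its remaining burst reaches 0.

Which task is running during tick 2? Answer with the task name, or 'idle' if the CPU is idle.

running at tick 2 = B

t=0: L0/L1/L2 = AB/-/- → run A
t=1: L0/L1/L2 = ABH/-/- → run A
t=2: L0/L1/L2 = BHCDEG/A/- → run B
t=3: L0/L1/L2 = BHCDEGF/A/- → run B
t=4: L0/L1/L2 = HCDEGF/AB/- → run H
t=5: L0/L1/L2 = HCDEGF/AB/- → run H
t=6: L0/L1/L2 = CDEGF/AB/- → run C
t=7: L0/L1/L2 = CDEGF/AB/- → run C
t=8: L0/L1/L2 = DEGF/ABC/- → run D
t=9: L0/L1/L2 = DEGF/ABC/- → run D
t=10: L0/L1/L2 = EGF/ABCD/- → run E
t=11: L0/L1/L2 = EGF/ABCD/- → run E
t=12: L0/L1/L2 = GF/ABCDE/- → run G
t=13: L0/L1/L2 = GF/ABCDE/- → run G
t=14: L0/L1/L2 = F/ABCDE/- → run F
t=15: L0/L1/L2 = F/ABCDE/- → run F
t=16: L0/L1/L2 = -/ABCDEF/- → run A
t=17: L0/L1/L2 = -/ABCDEF/- → run A
t=18: L0/L1/L2 = -/ABCDEF/- → run A
t=19: L0/L1/L2 = -/BCDEF/- → run B
t=20: L0/L1/L2 = -/BCDEF/- → run B
t=21: L0/L1/L2 = -/BCDEF/- → run B
t=22: L0/L1/L2 = -/BCDEF/- → run B
t=23: L0/L1/L2 = -/CDEF/- → run C
t=24: L0/L1/L2 = -/CDEF/- → run C
t=25: L0/L1/L2 = -/DEF/- → run D
t=26: L0/L1/L2 = -/DEF/- → run D
t=27: L0/L1/L2 = -/DEF/- → run D
t=28: L0/L1/L2 = -/DEF/- → run D
t=29: L0/L1/L2 = -/EF/D → run E
t=30: L0/L1/L2 = -/EF/D → run E
t=31: L0/L1/L2 = -/EF/D → run E
t=32: L0/L1/L2 = -/F/D → run F
t=33: L0/L1/L2 = -/F/D → run F
t=34: L0/L1/L2 = -/F/D → run F
t=35: L0/L1/L2 = -/F/D → run F
t=36: L0/L1/L2 = -/-/DF → run D
t=37: L0/L1/L2 = -/-/F → run F
t=38: (idle)
t=39: (idle)
t=40: (idle)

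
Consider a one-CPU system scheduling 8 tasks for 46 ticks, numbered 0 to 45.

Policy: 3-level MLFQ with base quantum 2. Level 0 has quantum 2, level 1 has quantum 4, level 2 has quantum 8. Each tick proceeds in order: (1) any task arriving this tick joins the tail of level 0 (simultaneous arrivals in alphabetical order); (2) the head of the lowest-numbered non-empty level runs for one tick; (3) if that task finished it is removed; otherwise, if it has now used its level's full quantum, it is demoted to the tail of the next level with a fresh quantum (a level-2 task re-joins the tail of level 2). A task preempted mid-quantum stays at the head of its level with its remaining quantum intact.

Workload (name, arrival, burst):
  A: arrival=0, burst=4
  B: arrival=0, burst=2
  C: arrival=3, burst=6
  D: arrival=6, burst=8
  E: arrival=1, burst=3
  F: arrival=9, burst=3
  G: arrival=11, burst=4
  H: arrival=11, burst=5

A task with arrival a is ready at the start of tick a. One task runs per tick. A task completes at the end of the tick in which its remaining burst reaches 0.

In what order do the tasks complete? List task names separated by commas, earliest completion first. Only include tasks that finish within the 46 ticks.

completion order = B, A, E, C, F, G, H, D

t=0: L0/L1/L2 = AB/-/- → run A
t=1: L0/L1/L2 = ABE/-/- → run A
t=2: L0/L1/L2 = BE/A/- → run B
t=3: L0/L1/L2 = BEC/A/- → run B
t=4: L0/L1/L2 = EC/A/- → run E
t=5: L0/L1/L2 = EC/A/- → run E
t=6: L0/L1/L2 = CD/AE/- → run C
t=7: L0/L1/L2 = CD/AE/- → run C
t=8: L0/L1/L2 = D/AEC/- → run D
t=9: L0/L1/L2 = DF/AEC/- → run D
t=10: L0/L1/L2 = F/AECD/- → run F
t=11: L0/L1/L2 = FGH/AECD/- → run F
t=12: L0/L1/L2 = GH/AECDF/- → run G
t=13: L0/L1/L2 = GH/AECDF/- → run G
t=14: L0/L1/L2 = H/AECDFG/- → run H
t=15: L0/L1/L2 = H/AECDFG/- → run H
t=16: L0/L1/L2 = -/AECDFGH/- → run A
t=17: L0/L1/L2 = -/AECDFGH/- → run A
t=18: L0/L1/L2 = -/ECDFGH/- → run E
t=19: L0/L1/L2 = -/CDFGH/- → run C
t=20: L0/L1/L2 = -/CDFGH/- → run C
t=21: L0/L1/L2 = -/CDFGH/- → run C
t=22: L0/L1/L2 = -/CDFGH/- → run C
t=23: L0/L1/L2 = -/DFGH/- → run D
t=24: L0/L1/L2 = -/DFGH/- → run D
t=25: L0/L1/L2 = -/DFGH/- → run D
t=26: L0/L1/L2 = -/DFGH/- → run D
t=27: L0/L1/L2 = -/FGH/D → run F
t=28: L0/L1/L2 = -/GH/D → run G
t=29: L0/L1/L2 = -/GH/D → run G
t=30: L0/L1/L2 = -/H/D → run H
t=31: L0/L1/L2 = -/H/D → run H
t=32: L0/L1/L2 = -/H/D → run H
t=33: L0/L1/L2 = -/-/D → run D
t=34: L0/L1/L2 = -/-/D → run D
t=35: (idle)
t=36: (idle)
t=37: (idle)
t=38: (idle)
t=39: (idle)
t=40: (idle)
t=41: (idle)
t=42: (idle)
t=43: (idle)
t=44: (idle)
t=45: (idle)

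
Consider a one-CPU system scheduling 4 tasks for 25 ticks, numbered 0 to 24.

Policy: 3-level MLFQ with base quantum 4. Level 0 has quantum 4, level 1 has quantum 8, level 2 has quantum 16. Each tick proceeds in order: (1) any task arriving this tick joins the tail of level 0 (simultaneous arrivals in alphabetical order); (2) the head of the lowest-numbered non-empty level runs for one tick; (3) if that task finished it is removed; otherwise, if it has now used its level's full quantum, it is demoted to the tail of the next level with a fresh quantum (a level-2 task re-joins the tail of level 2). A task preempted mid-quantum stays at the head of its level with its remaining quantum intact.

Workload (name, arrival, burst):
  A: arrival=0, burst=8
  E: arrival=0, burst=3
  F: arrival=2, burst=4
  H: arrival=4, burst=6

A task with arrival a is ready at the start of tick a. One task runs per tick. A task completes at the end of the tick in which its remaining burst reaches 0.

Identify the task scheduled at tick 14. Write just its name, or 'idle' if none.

t=0: L0/L1/L2 = AE/-/- → run A
t=1: L0/L1/L2 = AE/-/- → run A
t=2: L0/L1/L2 = AEF/-/- → run A
t=3: L0/L1/L2 = AEF/-/- → run A
t=4: L0/L1/L2 = EFH/A/- → run E
t=5: L0/L1/L2 = EFH/A/- → run E
t=6: L0/L1/L2 = EFH/A/- → run E
t=7: L0/L1/L2 = FH/A/- → run F
t=8: L0/L1/L2 = FH/A/- → run F
t=9: L0/L1/L2 = FH/A/- → run F
t=10: L0/L1/L2 = FH/A/- → run F
t=11: L0/L1/L2 = H/A/- → run H
t=12: L0/L1/L2 = H/A/- → run H
t=13: L0/L1/L2 = H/A/- → run H
t=14: L0/L1/L2 = H/A/- → run H
t=15: L0/L1/L2 = -/AH/- → run A
t=16: L0/L1/L2 = -/AH/- → run A
t=17: L0/L1/L2 = -/AH/- → run A
t=18: L0/L1/L2 = -/AH/- → run A
t=19: L0/L1/L2 = -/H/- → run H
t=20: L0/L1/L2 = -/H/- → run H
t=21: (idle)
t=22: (idle)
t=23: (idle)
t=24: (idle)

running at tick 14 = H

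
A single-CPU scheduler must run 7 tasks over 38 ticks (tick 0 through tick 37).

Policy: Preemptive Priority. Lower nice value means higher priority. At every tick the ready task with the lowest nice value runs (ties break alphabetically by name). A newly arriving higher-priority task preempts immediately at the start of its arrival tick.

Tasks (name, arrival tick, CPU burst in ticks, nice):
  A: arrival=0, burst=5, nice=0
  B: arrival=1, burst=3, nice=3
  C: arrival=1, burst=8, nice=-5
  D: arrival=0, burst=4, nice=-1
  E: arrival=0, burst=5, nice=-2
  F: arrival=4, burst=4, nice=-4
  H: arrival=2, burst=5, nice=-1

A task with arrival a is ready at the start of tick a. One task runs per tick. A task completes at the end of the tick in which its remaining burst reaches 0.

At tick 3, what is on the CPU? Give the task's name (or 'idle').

t=0: ready={A,D,E} → run E
t=1: ready={A,B,C,D,E} → run C
t=2: ready={A,B,C,D,E,H} → run C
t=3: ready={A,B,C,D,E,H} → run C
t=4: ready={A,B,C,D,E,F,H} → run C
t=5: ready={A,B,C,D,E,F,H} → run C
t=6: ready={A,B,C,D,E,F,H} → run C
t=7: ready={A,B,C,D,E,F,H} → run C
t=8: ready={A,B,C,D,E,F,H} → run C
t=9: ready={A,B,D,E,F,H} → run F
t=10: ready={A,B,D,E,F,H} → run F
t=11: ready={A,B,D,E,F,H} → run F
t=12: ready={A,B,D,E,F,H} → run F
t=13: ready={A,B,D,E,H} → run E
t=14: ready={A,B,D,E,H} → run E
t=15: ready={A,B,D,E,H} → run E
t=16: ready={A,B,D,E,H} → run E
t=17: ready={A,B,D,H} → run D
t=18: ready={A,B,D,H} → run D
t=19: ready={A,B,D,H} → run D
t=20: ready={A,B,D,H} → run D
t=21: ready={A,B,H} → run H
t=22: ready={A,B,H} → run H
t=23: ready={A,B,H} → run H
t=24: ready={A,B,H} → run H
t=25: ready={A,B,H} → run H
t=26: ready={A,B} → run A
t=27: ready={A,B} → run A
t=28: ready={A,B} → run A
t=29: ready={A,B} → run A
t=30: ready={A,B} → run A
t=31: ready={B} → run B
t=32: ready={B} → run B
t=33: ready={B} → run B
t=34: (idle)
t=35: (idle)
t=36: (idle)
t=37: (idle)

running at tick 3 = C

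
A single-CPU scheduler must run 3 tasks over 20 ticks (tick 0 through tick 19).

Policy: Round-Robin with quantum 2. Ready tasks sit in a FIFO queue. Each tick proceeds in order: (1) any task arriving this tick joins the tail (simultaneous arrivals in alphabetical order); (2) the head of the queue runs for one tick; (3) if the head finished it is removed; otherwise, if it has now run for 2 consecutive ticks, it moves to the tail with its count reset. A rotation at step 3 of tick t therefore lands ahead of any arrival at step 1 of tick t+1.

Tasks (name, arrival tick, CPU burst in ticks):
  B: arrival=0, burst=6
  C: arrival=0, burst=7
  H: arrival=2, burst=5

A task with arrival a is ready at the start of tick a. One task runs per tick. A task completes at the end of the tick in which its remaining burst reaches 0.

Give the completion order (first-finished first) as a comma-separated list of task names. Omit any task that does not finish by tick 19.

completion order = B, H, C

t=0: queue=[B,C] q_used=0 → run B
t=1: queue=[B,C] q_used=1 → run B
t=2: queue=[C,B,H] q_used=0 → run C
t=3: queue=[C,B,H] q_used=1 → run C
t=4: queue=[B,H,C] q_used=0 → run B
t=5: queue=[B,H,C] q_used=1 → run B
t=6: queue=[H,C,B] q_used=0 → run H
t=7: queue=[H,C,B] q_used=1 → run H
t=8: queue=[C,B,H] q_used=0 → run C
t=9: queue=[C,B,H] q_used=1 → run C
t=10: queue=[B,H,C] q_used=0 → run B
t=11: queue=[B,H,C] q_used=1 → run B
t=12: queue=[H,C] q_used=0 → run H
t=13: queue=[H,C] q_used=1 → run H
t=14: queue=[C,H] q_used=0 → run C
t=15: queue=[C,H] q_used=1 → run C
t=16: queue=[H,C] q_used=0 → run H
t=17: queue=[C] q_used=0 → run C
t=18: (idle)
t=19: (idle)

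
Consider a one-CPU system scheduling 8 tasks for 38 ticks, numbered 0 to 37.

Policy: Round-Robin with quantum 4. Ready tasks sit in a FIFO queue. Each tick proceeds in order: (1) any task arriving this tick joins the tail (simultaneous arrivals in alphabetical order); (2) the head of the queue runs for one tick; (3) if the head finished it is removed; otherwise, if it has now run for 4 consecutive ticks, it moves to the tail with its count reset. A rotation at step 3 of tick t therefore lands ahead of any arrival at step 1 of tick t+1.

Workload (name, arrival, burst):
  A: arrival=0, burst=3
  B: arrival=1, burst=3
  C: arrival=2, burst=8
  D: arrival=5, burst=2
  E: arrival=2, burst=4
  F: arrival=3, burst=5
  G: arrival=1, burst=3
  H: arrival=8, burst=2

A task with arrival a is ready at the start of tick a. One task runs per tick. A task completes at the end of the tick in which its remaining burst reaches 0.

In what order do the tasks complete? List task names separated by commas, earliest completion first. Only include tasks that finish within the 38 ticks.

t=0: queue=[A] q_used=0 → run A
t=1: queue=[A,B,G] q_used=1 → run A
t=2: queue=[A,B,G,C,E] q_used=2 → run A
t=3: queue=[B,G,C,E,F] q_used=0 → run B
t=4: queue=[B,G,C,E,F] q_used=1 → run B
t=5: queue=[B,G,C,E,F,D] q_used=2 → run B
t=6: queue=[G,C,E,F,D] q_used=0 → run G
t=7: queue=[G,C,E,F,D] q_used=1 → run G
t=8: queue=[G,C,E,F,D,H] q_used=2 → run G
t=9: queue=[C,E,F,D,H] q_used=0 → run C
t=10: queue=[C,E,F,D,H] q_used=1 → run C
t=11: queue=[C,E,F,D,H] q_used=2 → run C
t=12: queue=[C,E,F,D,H] q_used=3 → run C
t=13: queue=[E,F,D,H,C] q_used=0 → run E
t=14: queue=[E,F,D,H,C] q_used=1 → run E
t=15: queue=[E,F,D,H,C] q_used=2 → run E
t=16: queue=[E,F,D,H,C] q_used=3 → run E
t=17: queue=[F,D,H,C] q_used=0 → run F
t=18: queue=[F,D,H,C] q_used=1 → run F
t=19: queue=[F,D,H,C] q_used=2 → run F
t=20: queue=[F,D,H,C] q_used=3 → run F
t=21: queue=[D,H,C,F] q_used=0 → run D
t=22: queue=[D,H,C,F] q_used=1 → run D
t=23: queue=[H,C,F] q_used=0 → run H
t=24: queue=[H,C,F] q_used=1 → run H
t=25: queue=[C,F] q_used=0 → run C
t=26: queue=[C,F] q_used=1 → run C
t=27: queue=[C,F] q_used=2 → run C
t=28: queue=[C,F] q_used=3 → run C
t=29: queue=[F] q_used=0 → run F
t=30: (idle)
t=31: (idle)
t=32: (idle)
t=33: (idle)
t=34: (idle)
t=35: (idle)
t=36: (idle)
t=37: (idle)

completion order = A, B, G, E, D, H, C, F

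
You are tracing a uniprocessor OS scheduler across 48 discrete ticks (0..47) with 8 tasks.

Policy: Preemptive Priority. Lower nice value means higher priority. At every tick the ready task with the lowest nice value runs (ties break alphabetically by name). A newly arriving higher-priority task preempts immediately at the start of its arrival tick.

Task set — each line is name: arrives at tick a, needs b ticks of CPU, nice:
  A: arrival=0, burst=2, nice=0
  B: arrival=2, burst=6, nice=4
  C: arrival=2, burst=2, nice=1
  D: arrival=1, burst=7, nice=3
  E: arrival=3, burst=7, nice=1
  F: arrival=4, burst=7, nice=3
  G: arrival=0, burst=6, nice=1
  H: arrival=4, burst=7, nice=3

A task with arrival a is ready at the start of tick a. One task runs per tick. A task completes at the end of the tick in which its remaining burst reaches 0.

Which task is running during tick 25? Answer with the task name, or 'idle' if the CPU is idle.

t=0: ready={A,G} → run A
t=1: ready={A,D,G} → run A
t=2: ready={B,C,D,G} → run C
t=3: ready={B,C,D,E,G} → run C
t=4: ready={B,D,E,F,G,H} → run E
t=5: ready={B,D,E,F,G,H} → run E
t=6: ready={B,D,E,F,G,H} → run E
t=7: ready={B,D,E,F,G,H} → run E
t=8: ready={B,D,E,F,G,H} → run E
t=9: ready={B,D,E,F,G,H} → run E
t=10: ready={B,D,E,F,G,H} → run E
t=11: ready={B,D,F,G,H} → run G
t=12: ready={B,D,F,G,H} → run G
t=13: ready={B,D,F,G,H} → run G
t=14: ready={B,D,F,G,H} → run G
t=15: ready={B,D,F,G,H} → run G
t=16: ready={B,D,F,G,H} → run G
t=17: ready={B,D,F,H} → run D
t=18: ready={B,D,F,H} → run D
t=19: ready={B,D,F,H} → run D
t=20: ready={B,D,F,H} → run D
t=21: ready={B,D,F,H} → run D
t=22: ready={B,D,F,H} → run D
t=23: ready={B,D,F,H} → run D
t=24: ready={B,F,H} → run F
t=25: ready={B,F,H} → run F
t=26: ready={B,F,H} → run F
t=27: ready={B,F,H} → run F
t=28: ready={B,F,H} → run F
t=29: ready={B,F,H} → run F
t=30: ready={B,F,H} → run F
t=31: ready={B,H} → run H
t=32: ready={B,H} → run H
t=33: ready={B,H} → run H
t=34: ready={B,H} → run H
t=35: ready={B,H} → run H
t=36: ready={B,H} → run H
t=37: ready={B,H} → run H
t=38: ready={B} → run B
t=39: ready={B} → run B
t=40: ready={B} → run B
t=41: ready={B} → run B
t=42: ready={B} → run B
t=43: ready={B} → run B
t=44: (idle)
t=45: (idle)
t=46: (idle)
t=47: (idle)

running at tick 25 = F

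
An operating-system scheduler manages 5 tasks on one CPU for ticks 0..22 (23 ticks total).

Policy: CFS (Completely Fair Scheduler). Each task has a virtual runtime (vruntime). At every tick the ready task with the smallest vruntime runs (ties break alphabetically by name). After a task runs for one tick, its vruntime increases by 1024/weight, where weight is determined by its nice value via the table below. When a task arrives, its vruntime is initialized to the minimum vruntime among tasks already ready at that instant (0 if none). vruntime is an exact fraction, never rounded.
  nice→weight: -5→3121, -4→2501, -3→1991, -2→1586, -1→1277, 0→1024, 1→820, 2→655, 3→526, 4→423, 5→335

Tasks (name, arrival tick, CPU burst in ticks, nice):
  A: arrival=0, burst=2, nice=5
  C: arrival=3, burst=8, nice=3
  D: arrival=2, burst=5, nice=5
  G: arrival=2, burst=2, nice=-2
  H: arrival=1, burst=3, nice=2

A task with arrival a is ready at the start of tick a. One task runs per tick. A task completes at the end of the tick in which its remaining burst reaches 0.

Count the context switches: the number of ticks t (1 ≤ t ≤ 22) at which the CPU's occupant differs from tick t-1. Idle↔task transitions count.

t=0: vr[A=0] → run A
t=1: vr[A=1024/335 H=1024/335] → run A
t=2: vr[D=1024/335 G=1024/335 H=1024/335] → run D
t=3: vr[C=1024/335 D=2048/335 G=1024/335 H=1024/335] → run C
t=4: vr[C=440832/88105 D=2048/335 G=1024/335 H=1024/335] → run G
t=5: vr[C=440832/88105 D=2048/335 G=983552/265655 H=1024/335] → run H
t=6: vr[C=440832/88105 D=2048/335 G=983552/265655 H=202752/43885] → run G
t=7: vr[C=440832/88105 D=2048/335 H=202752/43885] → run H
t=8: vr[C=440832/88105 D=2048/335 H=54272/8777] → run C
t=9: vr[C=612352/88105 D=2048/335 H=54272/8777] → run D
t=10: vr[C=612352/88105 D=3072/335 H=54272/8777] → run H
t=11: vr[C=612352/88105 D=3072/335] → run C
t=12: vr[C=783872/88105 D=3072/335] → run C
t=13: vr[C=955392/88105 D=3072/335] → run D
t=14: vr[C=955392/88105 D=4096/335] → run C
t=15: vr[C=1126912/88105 D=4096/335] → run D
t=16: vr[C=1126912/88105 D=1024/67] → run C
t=17: vr[C=1298432/88105 D=1024/67] → run C
t=18: vr[C=1469952/88105 D=1024/67] → run D
t=19: vr[C=1469952/88105] → run C
t=20: (idle)
t=21: (idle)
t=22: (idle)

context switches = 17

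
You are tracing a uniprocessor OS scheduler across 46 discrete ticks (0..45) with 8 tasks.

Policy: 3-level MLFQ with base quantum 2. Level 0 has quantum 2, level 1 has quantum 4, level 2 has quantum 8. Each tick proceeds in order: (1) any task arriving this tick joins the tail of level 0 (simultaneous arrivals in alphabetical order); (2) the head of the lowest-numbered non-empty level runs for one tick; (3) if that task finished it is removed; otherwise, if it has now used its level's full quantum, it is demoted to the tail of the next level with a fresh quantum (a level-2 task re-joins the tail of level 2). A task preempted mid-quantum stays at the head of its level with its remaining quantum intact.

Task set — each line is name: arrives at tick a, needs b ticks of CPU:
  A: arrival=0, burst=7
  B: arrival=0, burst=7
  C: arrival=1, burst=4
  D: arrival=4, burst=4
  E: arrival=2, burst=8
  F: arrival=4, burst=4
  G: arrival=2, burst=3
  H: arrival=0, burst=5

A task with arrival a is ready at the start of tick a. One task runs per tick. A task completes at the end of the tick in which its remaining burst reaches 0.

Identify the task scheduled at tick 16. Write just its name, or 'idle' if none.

running at tick 16 = A

t=0: L0/L1/L2 = ABH/-/- → run A
t=1: L0/L1/L2 = ABHC/-/- → run A
t=2: L0/L1/L2 = BHCEG/A/- → run B
t=3: L0/L1/L2 = BHCEG/A/- → run B
t=4: L0/L1/L2 = HCEGDF/AB/- → run H
t=5: L0/L1/L2 = HCEGDF/AB/- → run H
t=6: L0/L1/L2 = CEGDF/ABH/- → run C
t=7: L0/L1/L2 = CEGDF/ABH/- → run C
t=8: L0/L1/L2 = EGDF/ABHC/- → run E
t=9: L0/L1/L2 = EGDF/ABHC/- → run E
t=10: L0/L1/L2 = GDF/ABHCE/- → run G
t=11: L0/L1/L2 = GDF/ABHCE/- → run G
t=12: L0/L1/L2 = DF/ABHCEG/- → run D
t=13: L0/L1/L2 = DF/ABHCEG/- → run D
t=14: L0/L1/L2 = F/ABHCEGD/- → run F
t=15: L0/L1/L2 = F/ABHCEGD/- → run F
t=16: L0/L1/L2 = -/ABHCEGDF/- → run A
t=17: L0/L1/L2 = -/ABHCEGDF/- → run A
t=18: L0/L1/L2 = -/ABHCEGDF/- → run A
t=19: L0/L1/L2 = -/ABHCEGDF/- → run A
t=20: L0/L1/L2 = -/BHCEGDF/A → run B
t=21: L0/L1/L2 = -/BHCEGDF/A → run B
t=22: L0/L1/L2 = -/BHCEGDF/A → run B
t=23: L0/L1/L2 = -/BHCEGDF/A → run B
t=24: L0/L1/L2 = -/HCEGDF/AB → run H
t=25: L0/L1/L2 = -/HCEGDF/AB → run H
t=26: L0/L1/L2 = -/HCEGDF/AB → run H
t=27: L0/L1/L2 = -/CEGDF/AB → run C
t=28: L0/L1/L2 = -/CEGDF/AB → run C
t=29: L0/L1/L2 = -/EGDF/AB → run E
t=30: L0/L1/L2 = -/EGDF/AB → run E
t=31: L0/L1/L2 = -/EGDF/AB → run E
t=32: L0/L1/L2 = -/EGDF/AB → run E
t=33: L0/L1/L2 = -/GDF/ABE → run G
t=34: L0/L1/L2 = -/DF/ABE → run D
t=35: L0/L1/L2 = -/DF/ABE → run D
t=36: L0/L1/L2 = -/F/ABE → run F
t=37: L0/L1/L2 = -/F/ABE → run F
t=38: L0/L1/L2 = -/-/ABE → run A
t=39: L0/L1/L2 = -/-/BE → run B
t=40: L0/L1/L2 = -/-/E → run E
t=41: L0/L1/L2 = -/-/E → run E
t=42: (idle)
t=43: (idle)
t=44: (idle)
t=45: (idle)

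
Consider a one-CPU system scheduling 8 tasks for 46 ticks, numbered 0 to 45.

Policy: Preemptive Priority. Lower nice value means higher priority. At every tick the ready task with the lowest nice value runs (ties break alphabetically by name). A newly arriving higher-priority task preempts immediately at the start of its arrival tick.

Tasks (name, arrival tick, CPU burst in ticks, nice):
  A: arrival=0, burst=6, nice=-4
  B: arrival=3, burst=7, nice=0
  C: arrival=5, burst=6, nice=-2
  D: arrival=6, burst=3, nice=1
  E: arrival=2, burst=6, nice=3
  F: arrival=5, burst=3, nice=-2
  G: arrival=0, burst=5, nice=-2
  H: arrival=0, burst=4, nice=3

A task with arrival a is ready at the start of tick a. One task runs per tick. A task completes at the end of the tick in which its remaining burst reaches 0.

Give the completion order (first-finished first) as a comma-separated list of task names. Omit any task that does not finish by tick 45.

t=0: ready={A,G,H} → run A
t=1: ready={A,G,H} → run A
t=2: ready={A,E,G,H} → run A
t=3: ready={A,B,E,G,H} → run A
t=4: ready={A,B,E,G,H} → run A
t=5: ready={A,B,C,E,F,G,H} → run A
t=6: ready={B,C,D,E,F,G,H} → run C
t=7: ready={B,C,D,E,F,G,H} → run C
t=8: ready={B,C,D,E,F,G,H} → run C
t=9: ready={B,C,D,E,F,G,H} → run C
t=10: ready={B,C,D,E,F,G,H} → run C
t=11: ready={B,C,D,E,F,G,H} → run C
t=12: ready={B,D,E,F,G,H} → run F
t=13: ready={B,D,E,F,G,H} → run F
t=14: ready={B,D,E,F,G,H} → run F
t=15: ready={B,D,E,G,H} → run G
t=16: ready={B,D,E,G,H} → run G
t=17: ready={B,D,E,G,H} → run G
t=18: ready={B,D,E,G,H} → run G
t=19: ready={B,D,E,G,H} → run G
t=20: ready={B,D,E,H} → run B
t=21: ready={B,D,E,H} → run B
t=22: ready={B,D,E,H} → run B
t=23: ready={B,D,E,H} → run B
t=24: ready={B,D,E,H} → run B
t=25: ready={B,D,E,H} → run B
t=26: ready={B,D,E,H} → run B
t=27: ready={D,E,H} → run D
t=28: ready={D,E,H} → run D
t=29: ready={D,E,H} → run D
t=30: ready={E,H} → run E
t=31: ready={E,H} → run E
t=32: ready={E,H} → run E
t=33: ready={E,H} → run E
t=34: ready={E,H} → run E
t=35: ready={E,H} → run E
t=36: ready={H} → run H
t=37: ready={H} → run H
t=38: ready={H} → run H
t=39: ready={H} → run H
t=40: (idle)
t=41: (idle)
t=42: (idle)
t=43: (idle)
t=44: (idle)
t=45: (idle)

completion order = A, C, F, G, B, D, E, H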